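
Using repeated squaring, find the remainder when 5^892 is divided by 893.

5^1 ≡ 5 (mod 893)
5^2 ≡ 5^2 = 25 ≡ 25 (mod 893)
5^4 ≡ 25^2 = 625 ≡ 625 (mod 893)
5^8 ≡ 625^2 = 390625 ≡ 384 (mod 893)
5^16 ≡ 384^2 = 147456 ≡ 111 (mod 893)
5^32 ≡ 111^2 = 12321 ≡ 712 (mod 893)
5^64 ≡ 712^2 = 506944 ≡ 613 (mod 893)
5^128 ≡ 613^2 = 375769 ≡ 709 (mod 893)
5^256 ≡ 709^2 = 502681 ≡ 815 (mod 893)
5^512 ≡ 815^2 = 664225 ≡ 726 (mod 893)
892 = 512 + 256 + 64 + 32 + 16 + 8 + 4 in binary powers of 2.
So 5^892 ≡ 726 · 815 · 613 · 712 · 111 · 384 · 625 ≡ 613 (mod 893).
Since 613 ≠ 1, base 5 is a Fermat witness: 893 is composite.

613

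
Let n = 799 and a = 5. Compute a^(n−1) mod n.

5^1 ≡ 5 (mod 799)
5^2 ≡ 5^2 = 25 ≡ 25 (mod 799)
5^4 ≡ 25^2 = 625 ≡ 625 (mod 799)
5^8 ≡ 625^2 = 390625 ≡ 713 (mod 799)
5^16 ≡ 713^2 = 508369 ≡ 205 (mod 799)
5^32 ≡ 205^2 = 42025 ≡ 477 (mod 799)
5^64 ≡ 477^2 = 227529 ≡ 613 (mod 799)
5^128 ≡ 613^2 = 375769 ≡ 239 (mod 799)
5^256 ≡ 239^2 = 57121 ≡ 392 (mod 799)
5^512 ≡ 392^2 = 153664 ≡ 256 (mod 799)
798 = 512 + 256 + 16 + 8 + 4 + 2 in binary powers of 2.
So 5^798 ≡ 256 · 392 · 205 · 713 · 625 · 25 ≡ 440 (mod 799).
Since 440 ≠ 1, base 5 is a Fermat witness: 799 is composite.

440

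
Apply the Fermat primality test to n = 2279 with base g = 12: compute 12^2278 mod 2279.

1543

12^1 ≡ 12 (mod 2279)
12^2 ≡ 12^2 = 144 ≡ 144 (mod 2279)
12^4 ≡ 144^2 = 20736 ≡ 225 (mod 2279)
12^8 ≡ 225^2 = 50625 ≡ 487 (mod 2279)
12^16 ≡ 487^2 = 237169 ≡ 153 (mod 2279)
12^32 ≡ 153^2 = 23409 ≡ 619 (mod 2279)
12^64 ≡ 619^2 = 383161 ≡ 289 (mod 2279)
12^128 ≡ 289^2 = 83521 ≡ 1477 (mod 2279)
12^256 ≡ 1477^2 = 2181529 ≡ 526 (mod 2279)
12^512 ≡ 526^2 = 276676 ≡ 917 (mod 2279)
12^1024 ≡ 917^2 = 840889 ≡ 2217 (mod 2279)
12^2048 ≡ 2217^2 = 4915089 ≡ 1565 (mod 2279)
2278 = 2048 + 128 + 64 + 32 + 4 + 2 in binary powers of 2.
So 12^2278 ≡ 1565 · 1477 · 289 · 619 · 225 · 144 ≡ 1543 (mod 2279).
Since 1543 ≠ 1, base 12 is a Fermat witness: 2279 is composite.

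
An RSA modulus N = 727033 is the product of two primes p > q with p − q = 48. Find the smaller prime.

Since p = q + 48, we have 727033 = q(q + 48), so q² + 48q − 727033 = 0.
Discriminant: 48² + 4·727033 = 2304 + 2908132 = 2910436; √2910436 = 1706.
q = (−48 + 1706)/2 = 829, and p = q + 48 = 877.
Check: 829 · 877 = 727033.

829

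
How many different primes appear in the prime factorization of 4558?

3

4558 = 2 · 2279
2279 = 43 · 53
4558 = 2 · 43 · 53, which has 3 distinct prime factors.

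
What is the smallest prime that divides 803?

803 is odd.
Digit sum 11, not divisible by 3.
Ends in 3: not divisible by 5.
7: 803 = 7·114 + 5
11: 803 = 11·73

11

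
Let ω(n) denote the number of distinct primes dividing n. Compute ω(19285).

4

19285 = 5 · 3857
3857 = 7 · 551
551 = 19 · 29
19285 = 5 · 7 · 19 · 29, which has 4 distinct prime factors.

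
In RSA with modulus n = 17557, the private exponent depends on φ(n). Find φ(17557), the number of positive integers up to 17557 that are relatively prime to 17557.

Factor: 17557 = 97 · 181.
φ(17557) = (97−1) · (181−1) = 96 · 180 = 17280.

17280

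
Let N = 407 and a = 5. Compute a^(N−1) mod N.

104

5^1 ≡ 5 (mod 407)
5^2 ≡ 5^2 = 25 ≡ 25 (mod 407)
5^4 ≡ 25^2 = 625 ≡ 218 (mod 407)
5^8 ≡ 218^2 = 47524 ≡ 312 (mod 407)
5^16 ≡ 312^2 = 97344 ≡ 71 (mod 407)
5^32 ≡ 71^2 = 5041 ≡ 157 (mod 407)
5^64 ≡ 157^2 = 24649 ≡ 229 (mod 407)
5^128 ≡ 229^2 = 52441 ≡ 345 (mod 407)
5^256 ≡ 345^2 = 119025 ≡ 181 (mod 407)
406 = 256 + 128 + 16 + 4 + 2 in binary powers of 2.
So 5^406 ≡ 181 · 345 · 71 · 218 · 25 ≡ 104 (mod 407).
Since 104 ≠ 1, base 5 is a Fermat witness: 407 is composite.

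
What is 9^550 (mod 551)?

123

9^1 ≡ 9 (mod 551)
9^2 ≡ 9^2 = 81 ≡ 81 (mod 551)
9^4 ≡ 81^2 = 6561 ≡ 500 (mod 551)
9^8 ≡ 500^2 = 250000 ≡ 397 (mod 551)
9^16 ≡ 397^2 = 157609 ≡ 23 (mod 551)
9^32 ≡ 23^2 = 529 ≡ 529 (mod 551)
9^64 ≡ 529^2 = 279841 ≡ 484 (mod 551)
9^128 ≡ 484^2 = 234256 ≡ 81 (mod 551)
9^256 ≡ 81^2 = 6561 ≡ 500 (mod 551)
9^512 ≡ 500^2 = 250000 ≡ 397 (mod 551)
550 = 512 + 32 + 4 + 2 in binary powers of 2.
So 9^550 ≡ 397 · 529 · 500 · 81 ≡ 123 (mod 551).
Since 123 ≠ 1, base 9 is a Fermat witness: 551 is composite.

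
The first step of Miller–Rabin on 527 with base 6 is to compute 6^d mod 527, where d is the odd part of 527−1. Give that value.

150

527 − 1 = 526 = 2^1 · 263, so d = 263.
6^1 ≡ 6 (mod 527)
6^2 ≡ 6^2 = 36 ≡ 36 (mod 527)
6^4 ≡ 36^2 = 1296 ≡ 242 (mod 527)
6^8 ≡ 242^2 = 58564 ≡ 67 (mod 527)
6^16 ≡ 67^2 = 4489 ≡ 273 (mod 527)
6^32 ≡ 273^2 = 74529 ≡ 222 (mod 527)
6^64 ≡ 222^2 = 49284 ≡ 273 (mod 527)
6^128 ≡ 273^2 = 74529 ≡ 222 (mod 527)
6^256 ≡ 222^2 = 49284 ≡ 273 (mod 527)
263 = 256 + 4 + 2 + 1 in binary powers of 2.
So 6^263 ≡ 273 · 242 · 36 · 6 ≡ 150 (mod 527).
Squaring chain: 150; never reaches −1, so base 6 is a Miller–Rabin witness that 527 is composite.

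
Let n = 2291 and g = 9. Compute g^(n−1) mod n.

9^1 ≡ 9 (mod 2291)
9^2 ≡ 9^2 = 81 ≡ 81 (mod 2291)
9^4 ≡ 81^2 = 6561 ≡ 1979 (mod 2291)
9^8 ≡ 1979^2 = 3916441 ≡ 1122 (mod 2291)
9^16 ≡ 1122^2 = 1258884 ≡ 1125 (mod 2291)
9^32 ≡ 1125^2 = 1265625 ≡ 993 (mod 2291)
9^64 ≡ 993^2 = 986049 ≡ 919 (mod 2291)
9^128 ≡ 919^2 = 844561 ≡ 1473 (mod 2291)
9^256 ≡ 1473^2 = 2169729 ≡ 152 (mod 2291)
9^512 ≡ 152^2 = 23104 ≡ 194 (mod 2291)
9^1024 ≡ 194^2 = 37636 ≡ 980 (mod 2291)
9^2048 ≡ 980^2 = 960400 ≡ 471 (mod 2291)
2290 = 2048 + 128 + 64 + 32 + 16 + 2 in binary powers of 2.
So 9^2290 ≡ 471 · 1473 · 919 · 993 · 1125 · 81 ≡ 426 (mod 2291).
Since 426 ≠ 1, base 9 is a Fermat witness: 2291 is composite.

426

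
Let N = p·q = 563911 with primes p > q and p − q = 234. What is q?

643

Since p = q + 234, we have 563911 = q(q + 234), so q² + 234q − 563911 = 0.
Discriminant: 234² + 4·563911 = 54756 + 2255644 = 2310400; √2310400 = 1520.
q = (−234 + 1520)/2 = 643, and p = q + 234 = 877.
Check: 643 · 877 = 563911.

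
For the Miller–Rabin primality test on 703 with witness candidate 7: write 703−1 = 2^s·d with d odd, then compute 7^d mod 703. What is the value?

1

703 − 1 = 702 = 2^1 · 351, so d = 351.
7^1 ≡ 7 (mod 703)
7^2 ≡ 7^2 = 49 ≡ 49 (mod 703)
7^4 ≡ 49^2 = 2401 ≡ 292 (mod 703)
7^8 ≡ 292^2 = 85264 ≡ 201 (mod 703)
7^16 ≡ 201^2 = 40401 ≡ 330 (mod 703)
7^32 ≡ 330^2 = 108900 ≡ 638 (mod 703)
7^64 ≡ 638^2 = 407044 ≡ 7 (mod 703)
7^128 ≡ 7^2 = 49 ≡ 49 (mod 703)
7^256 ≡ 49^2 = 2401 ≡ 292 (mod 703)
351 = 256 + 64 + 16 + 8 + 4 + 2 + 1 in binary powers of 2.
So 7^351 ≡ 292 · 7 · 330 · 201 · 292 · 49 · 7 ≡ 1 (mod 703).
Since 7^d ≡ 1 (mod 703), base 7 does not prove 703 composite.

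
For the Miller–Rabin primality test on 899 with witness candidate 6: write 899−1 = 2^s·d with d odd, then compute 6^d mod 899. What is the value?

899 − 1 = 898 = 2^1 · 449, so d = 449.
6^1 ≡ 6 (mod 899)
6^2 ≡ 6^2 = 36 ≡ 36 (mod 899)
6^4 ≡ 36^2 = 1296 ≡ 397 (mod 899)
6^8 ≡ 397^2 = 157609 ≡ 284 (mod 899)
6^16 ≡ 284^2 = 80656 ≡ 645 (mod 899)
6^32 ≡ 645^2 = 416025 ≡ 687 (mod 899)
6^64 ≡ 687^2 = 471969 ≡ 893 (mod 899)
6^128 ≡ 893^2 = 797449 ≡ 36 (mod 899)
6^256 ≡ 36^2 = 1296 ≡ 397 (mod 899)
449 = 256 + 128 + 64 + 1 in binary powers of 2.
So 6^449 ≡ 397 · 36 · 893 · 6 ≡ 615 (mod 899).
Squaring chain: 615; never reaches −1, so base 6 is a Miller–Rabin witness that 899 is composite.

615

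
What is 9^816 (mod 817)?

9^1 ≡ 9 (mod 817)
9^2 ≡ 9^2 = 81 ≡ 81 (mod 817)
9^4 ≡ 81^2 = 6561 ≡ 25 (mod 817)
9^8 ≡ 25^2 = 625 ≡ 625 (mod 817)
9^16 ≡ 625^2 = 390625 ≡ 99 (mod 817)
9^32 ≡ 99^2 = 9801 ≡ 814 (mod 817)
9^64 ≡ 814^2 = 662596 ≡ 9 (mod 817)
9^128 ≡ 9^2 = 81 ≡ 81 (mod 817)
9^256 ≡ 81^2 = 6561 ≡ 25 (mod 817)
9^512 ≡ 25^2 = 625 ≡ 625 (mod 817)
816 = 512 + 256 + 32 + 16 in binary powers of 2.
So 9^816 ≡ 625 · 25 · 814 · 99 ≡ 752 (mod 817).
Since 752 ≠ 1, base 9 is a Fermat witness: 817 is composite.

752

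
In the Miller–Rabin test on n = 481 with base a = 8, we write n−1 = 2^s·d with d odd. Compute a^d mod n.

31

481 − 1 = 480 = 2^5 · 15, so d = 15.
8^1 ≡ 8 (mod 481)
8^2 ≡ 8^2 = 64 ≡ 64 (mod 481)
8^4 ≡ 64^2 = 4096 ≡ 248 (mod 481)
8^8 ≡ 248^2 = 61504 ≡ 417 (mod 481)
15 = 8 + 4 + 2 + 1 in binary powers of 2.
So 8^15 ≡ 417 · 248 · 64 · 8 ≡ 31 (mod 481).
Squaring chain: 31 → 480 → 1 → 1 → 1; reaches −1, so base 8 does not prove 481 composite.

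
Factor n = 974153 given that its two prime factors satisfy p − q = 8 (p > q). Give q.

983

Since p = q + 8, we have 974153 = q(q + 8), so q² + 8q − 974153 = 0.
Discriminant: 8² + 4·974153 = 64 + 3896612 = 3896676; √3896676 = 1974.
q = (−8 + 1974)/2 = 983, and p = q + 8 = 991.
Check: 983 · 991 = 974153.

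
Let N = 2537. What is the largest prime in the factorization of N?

59

2537 = 43 · 59
59 is prime.
So 2537 = 43 · 59; the largest prime factor is 59.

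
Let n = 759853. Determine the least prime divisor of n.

41

759853 is odd.
Digit sum 37, not divisible by 3.
Ends in 3: not divisible by 5.
7: 759853 = 7·108550 + 3
11: 759853 = 11·69077 + 6
13: 759853 = 13·58450 + 3
17: 759853 = 17·44697 + 4
19: 759853 = 19·39992 + 5
23: 759853 = 23·33037 + 2
29: 759853 = 29·26201 + 24
31: 759853 = 31·24511 + 12
37: 759853 = 37·20536 + 21
41: 759853 = 41·18533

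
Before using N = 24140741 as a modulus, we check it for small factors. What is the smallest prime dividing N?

24140741 is odd.
Digit sum 23, not divisible by 3.
Ends in 1: not divisible by 5.
7: 24140741 = 7·3448677 + 2
11: 24140741 = 11·2194612 + 9
13: 24140741 = 13·1856980 + 1
17: 24140741 = 17·1420043 + 10
19: 24140741 = 19·1270565 + 6
23: 24140741 = 23·1049597 + 10
29: 24140741 = 29·832439 + 10
31: 24140741 = 31·778733 + 18
37: 24140741 = 37·652452 + 17
41: 24140741 = 41·588798 + 23
43: 24140741 = 43·561412 + 25
47: 24140741 = 47·513632 + 37
53: 24140741 = 53·455485 + 36
59: 24140741 = 59·409165 + 6
61: 24140741 = 61·395749 + 52
67: 24140741 = 67·360309 + 38
71: 24140741 = 71·340010 + 31
73: 24140741 = 73·330695 + 6
79: 24140741 = 79·305579

79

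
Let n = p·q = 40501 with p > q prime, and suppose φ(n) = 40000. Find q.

φ(n) = (p−1)(q−1) = n − (p+q) + 1, so p + q = 40501 − 40000 + 1 = 502.
p and q are the roots of t² − 502t + 40501 = 0.
Discriminant: 502² − 4·40501 = 252004 − 162004 = 90000; √90000 = 300.
q = (502 − 300)/2 = 101, p = (502 + 300)/2 = 401.
Check: 101 · 401 = 40501.

101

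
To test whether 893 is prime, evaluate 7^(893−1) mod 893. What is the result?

653

7^1 ≡ 7 (mod 893)
7^2 ≡ 7^2 = 49 ≡ 49 (mod 893)
7^4 ≡ 49^2 = 2401 ≡ 615 (mod 893)
7^8 ≡ 615^2 = 378225 ≡ 486 (mod 893)
7^16 ≡ 486^2 = 236196 ≡ 444 (mod 893)
7^32 ≡ 444^2 = 197136 ≡ 676 (mod 893)
7^64 ≡ 676^2 = 456976 ≡ 653 (mod 893)
7^128 ≡ 653^2 = 426409 ≡ 448 (mod 893)
7^256 ≡ 448^2 = 200704 ≡ 672 (mod 893)
7^512 ≡ 672^2 = 451584 ≡ 619 (mod 893)
892 = 512 + 256 + 64 + 32 + 16 + 8 + 4 in binary powers of 2.
So 7^892 ≡ 619 · 672 · 653 · 676 · 444 · 486 · 615 ≡ 653 (mod 893).
Since 653 ≠ 1, base 7 is a Fermat witness: 893 is composite.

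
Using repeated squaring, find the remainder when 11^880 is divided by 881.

1

11^1 ≡ 11 (mod 881)
11^2 ≡ 11^2 = 121 ≡ 121 (mod 881)
11^4 ≡ 121^2 = 14641 ≡ 545 (mod 881)
11^8 ≡ 545^2 = 297025 ≡ 128 (mod 881)
11^16 ≡ 128^2 = 16384 ≡ 526 (mod 881)
11^32 ≡ 526^2 = 276676 ≡ 42 (mod 881)
11^64 ≡ 42^2 = 1764 ≡ 2 (mod 881)
11^128 ≡ 2^2 = 4 ≡ 4 (mod 881)
11^256 ≡ 4^2 = 16 ≡ 16 (mod 881)
11^512 ≡ 16^2 = 256 ≡ 256 (mod 881)
880 = 512 + 256 + 64 + 32 + 16 in binary powers of 2.
So 11^880 ≡ 256 · 16 · 2 · 42 · 526 ≡ 1 (mod 881).
Since the result is 1, base 11 gives no evidence that 881 is composite.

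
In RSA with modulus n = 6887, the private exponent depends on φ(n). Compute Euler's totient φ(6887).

6720

Factor: 6887 = 71 · 97.
φ(6887) = (71−1) · (97−1) = 70 · 96 = 6720.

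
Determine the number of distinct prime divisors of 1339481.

5

1339481 = 11 · 121771
121771 = 13 · 9367
9367 = 17 · 551
551 = 19 · 29
1339481 = 11 · 13 · 17 · 19 · 29, which has 5 distinct prime factors.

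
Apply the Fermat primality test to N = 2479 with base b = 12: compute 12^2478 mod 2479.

2024

12^1 ≡ 12 (mod 2479)
12^2 ≡ 12^2 = 144 ≡ 144 (mod 2479)
12^4 ≡ 144^2 = 20736 ≡ 904 (mod 2479)
12^8 ≡ 904^2 = 817216 ≡ 1625 (mod 2479)
12^16 ≡ 1625^2 = 2640625 ≡ 490 (mod 2479)
12^32 ≡ 490^2 = 240100 ≡ 2116 (mod 2479)
12^64 ≡ 2116^2 = 4477456 ≡ 382 (mod 2479)
12^128 ≡ 382^2 = 145924 ≡ 2142 (mod 2479)
12^256 ≡ 2142^2 = 4588164 ≡ 2014 (mod 2479)
12^512 ≡ 2014^2 = 4056196 ≡ 552 (mod 2479)
12^1024 ≡ 552^2 = 304704 ≡ 2266 (mod 2479)
12^2048 ≡ 2266^2 = 5134756 ≡ 747 (mod 2479)
2478 = 2048 + 256 + 128 + 32 + 8 + 4 + 2 in binary powers of 2.
So 12^2478 ≡ 747 · 2014 · 2142 · 2116 · 1625 · 904 · 144 ≡ 2024 (mod 2479).
Since 2024 ≠ 1, base 12 is a Fermat witness: 2479 is composite.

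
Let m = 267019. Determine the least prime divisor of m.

17

267019 is odd.
Digit sum 25, not divisible by 3.
Ends in 9: not divisible by 5.
7: 267019 = 7·38145 + 4
11: 267019 = 11·24274 + 5
13: 267019 = 13·20539 + 12
17: 267019 = 17·15707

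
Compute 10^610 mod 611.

10^1 ≡ 10 (mod 611)
10^2 ≡ 10^2 = 100 ≡ 100 (mod 611)
10^4 ≡ 100^2 = 10000 ≡ 224 (mod 611)
10^8 ≡ 224^2 = 50176 ≡ 74 (mod 611)
10^16 ≡ 74^2 = 5476 ≡ 588 (mod 611)
10^32 ≡ 588^2 = 345744 ≡ 529 (mod 611)
10^64 ≡ 529^2 = 279841 ≡ 3 (mod 611)
10^128 ≡ 3^2 = 9 ≡ 9 (mod 611)
10^256 ≡ 9^2 = 81 ≡ 81 (mod 611)
10^512 ≡ 81^2 = 6561 ≡ 451 (mod 611)
610 = 512 + 64 + 32 + 2 in binary powers of 2.
So 10^610 ≡ 451 · 3 · 529 · 100 ≡ 549 (mod 611).
Since 549 ≠ 1, base 10 is a Fermat witness: 611 is composite.

549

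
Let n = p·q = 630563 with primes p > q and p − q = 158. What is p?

877

Since p = q + 158, we have 630563 = q(q + 158), so q² + 158q − 630563 = 0.
Discriminant: 158² + 4·630563 = 24964 + 2522252 = 2547216; √2547216 = 1596.
q = (−158 + 1596)/2 = 719, and p = q + 158 = 877.
Check: 719 · 877 = 630563.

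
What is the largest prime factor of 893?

893 = 19 · 47
47 is prime.
So 893 = 19 · 47; the largest prime factor is 47.

47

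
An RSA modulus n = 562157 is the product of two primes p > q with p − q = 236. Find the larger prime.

877

Since p = q + 236, we have 562157 = q(q + 236), so q² + 236q − 562157 = 0.
Discriminant: 236² + 4·562157 = 55696 + 2248628 = 2304324; √2304324 = 1518.
q = (−236 + 1518)/2 = 641, and p = q + 236 = 877.
Check: 641 · 877 = 562157.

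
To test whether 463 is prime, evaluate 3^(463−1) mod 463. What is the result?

1

3^1 ≡ 3 (mod 463)
3^2 ≡ 3^2 = 9 ≡ 9 (mod 463)
3^4 ≡ 9^2 = 81 ≡ 81 (mod 463)
3^8 ≡ 81^2 = 6561 ≡ 79 (mod 463)
3^16 ≡ 79^2 = 6241 ≡ 222 (mod 463)
3^32 ≡ 222^2 = 49284 ≡ 206 (mod 463)
3^64 ≡ 206^2 = 42436 ≡ 303 (mod 463)
3^128 ≡ 303^2 = 91809 ≡ 135 (mod 463)
3^256 ≡ 135^2 = 18225 ≡ 168 (mod 463)
462 = 256 + 128 + 64 + 8 + 4 + 2 in binary powers of 2.
So 3^462 ≡ 168 · 135 · 303 · 79 · 81 · 9 ≡ 1 (mod 463).
Since the result is 1, base 3 gives no evidence that 463 is composite.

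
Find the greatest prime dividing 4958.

4958 = 2 · 2479
2479 = 37 · 67
67 is prime.
So 4958 = 2 · 37 · 67; the largest prime factor is 67.

67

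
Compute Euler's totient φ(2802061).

2741760

Factor: 2802061 = 113 · 137 · 181.
φ(2802061) = (113−1) · (137−1) · (181−1) = 112 · 136 · 180 = 2741760.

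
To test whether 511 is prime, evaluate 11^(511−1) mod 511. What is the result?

435

11^1 ≡ 11 (mod 511)
11^2 ≡ 11^2 = 121 ≡ 121 (mod 511)
11^4 ≡ 121^2 = 14641 ≡ 333 (mod 511)
11^8 ≡ 333^2 = 110889 ≡ 2 (mod 511)
11^16 ≡ 2^2 = 4 ≡ 4 (mod 511)
11^32 ≡ 4^2 = 16 ≡ 16 (mod 511)
11^64 ≡ 16^2 = 256 ≡ 256 (mod 511)
11^128 ≡ 256^2 = 65536 ≡ 128 (mod 511)
11^256 ≡ 128^2 = 16384 ≡ 32 (mod 511)
510 = 256 + 128 + 64 + 32 + 16 + 8 + 4 + 2 in binary powers of 2.
So 11^510 ≡ 32 · 128 · 256 · 16 · 4 · 2 · 333 · 121 ≡ 435 (mod 511).
Since 435 ≠ 1, base 11 is a Fermat witness: 511 is composite.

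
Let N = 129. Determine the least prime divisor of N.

3

129 is odd.
Digit sum 12, divisible by 3.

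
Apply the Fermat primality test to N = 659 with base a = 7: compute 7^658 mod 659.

1

7^1 ≡ 7 (mod 659)
7^2 ≡ 7^2 = 49 ≡ 49 (mod 659)
7^4 ≡ 49^2 = 2401 ≡ 424 (mod 659)
7^8 ≡ 424^2 = 179776 ≡ 528 (mod 659)
7^16 ≡ 528^2 = 278784 ≡ 27 (mod 659)
7^32 ≡ 27^2 = 729 ≡ 70 (mod 659)
7^64 ≡ 70^2 = 4900 ≡ 287 (mod 659)
7^128 ≡ 287^2 = 82369 ≡ 653 (mod 659)
7^256 ≡ 653^2 = 426409 ≡ 36 (mod 659)
7^512 ≡ 36^2 = 1296 ≡ 637 (mod 659)
658 = 512 + 128 + 16 + 2 in binary powers of 2.
So 7^658 ≡ 637 · 653 · 27 · 49 ≡ 1 (mod 659).
Since the result is 1, base 7 gives no evidence that 659 is composite.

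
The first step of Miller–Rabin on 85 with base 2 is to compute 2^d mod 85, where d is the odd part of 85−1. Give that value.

32

85 − 1 = 84 = 2^2 · 21, so d = 21.
2^1 ≡ 2 (mod 85)
2^2 ≡ 2^2 = 4 ≡ 4 (mod 85)
2^4 ≡ 4^2 = 16 ≡ 16 (mod 85)
2^8 ≡ 16^2 = 256 ≡ 1 (mod 85)
2^16 ≡ 1^2 = 1 ≡ 1 (mod 85)
21 = 16 + 4 + 1 in binary powers of 2.
So 2^21 ≡ 1 · 16 · 2 ≡ 32 (mod 85).
Squaring chain: 32 → 4; never reaches −1, so base 2 is a Miller–Rabin witness that 85 is composite.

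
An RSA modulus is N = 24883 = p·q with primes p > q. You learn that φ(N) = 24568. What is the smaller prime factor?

149

φ(n) = (p−1)(q−1) = n − (p+q) + 1, so p + q = 24883 − 24568 + 1 = 316.
p and q are the roots of t² − 316t + 24883 = 0.
Discriminant: 316² − 4·24883 = 99856 − 99532 = 324; √324 = 18.
q = (316 − 18)/2 = 149, p = (316 + 18)/2 = 167.
Check: 149 · 167 = 24883.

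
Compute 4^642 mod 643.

1

4^1 ≡ 4 (mod 643)
4^2 ≡ 4^2 = 16 ≡ 16 (mod 643)
4^4 ≡ 16^2 = 256 ≡ 256 (mod 643)
4^8 ≡ 256^2 = 65536 ≡ 593 (mod 643)
4^16 ≡ 593^2 = 351649 ≡ 571 (mod 643)
4^32 ≡ 571^2 = 326041 ≡ 40 (mod 643)
4^64 ≡ 40^2 = 1600 ≡ 314 (mod 643)
4^128 ≡ 314^2 = 98596 ≡ 217 (mod 643)
4^256 ≡ 217^2 = 47089 ≡ 150 (mod 643)
4^512 ≡ 150^2 = 22500 ≡ 638 (mod 643)
642 = 512 + 128 + 2 in binary powers of 2.
So 4^642 ≡ 638 · 217 · 16 ≡ 1 (mod 643).
Since the result is 1, base 4 gives no evidence that 643 is composite.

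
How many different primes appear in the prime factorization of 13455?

4

13455 = 3^2 · 1495
1495 = 5 · 299
299 = 13 · 23
13455 = 3^2 · 5 · 13 · 23, which has 4 distinct prime factors.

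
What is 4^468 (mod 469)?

4^1 ≡ 4 (mod 469)
4^2 ≡ 4^2 = 16 ≡ 16 (mod 469)
4^4 ≡ 16^2 = 256 ≡ 256 (mod 469)
4^8 ≡ 256^2 = 65536 ≡ 345 (mod 469)
4^16 ≡ 345^2 = 119025 ≡ 368 (mod 469)
4^32 ≡ 368^2 = 135424 ≡ 352 (mod 469)
4^64 ≡ 352^2 = 123904 ≡ 88 (mod 469)
4^128 ≡ 88^2 = 7744 ≡ 240 (mod 469)
4^256 ≡ 240^2 = 57600 ≡ 382 (mod 469)
468 = 256 + 128 + 64 + 16 + 4 in binary powers of 2.
So 4^468 ≡ 382 · 240 · 88 · 368 · 256 ≡ 344 (mod 469).
Since 344 ≠ 1, base 4 is a Fermat witness: 469 is composite.

344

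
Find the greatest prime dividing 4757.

4757 = 67 · 71
71 is prime.
So 4757 = 67 · 71; the largest prime factor is 71.

71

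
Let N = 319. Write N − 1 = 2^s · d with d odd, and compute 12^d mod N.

133

319 − 1 = 318 = 2^1 · 159, so d = 159.
12^1 ≡ 12 (mod 319)
12^2 ≡ 12^2 = 144 ≡ 144 (mod 319)
12^4 ≡ 144^2 = 20736 ≡ 1 (mod 319)
12^8 ≡ 1^2 = 1 ≡ 1 (mod 319)
12^16 ≡ 1^2 = 1 ≡ 1 (mod 319)
12^32 ≡ 1^2 = 1 ≡ 1 (mod 319)
12^64 ≡ 1^2 = 1 ≡ 1 (mod 319)
12^128 ≡ 1^2 = 1 ≡ 1 (mod 319)
159 = 128 + 16 + 8 + 4 + 2 + 1 in binary powers of 2.
So 12^159 ≡ 1 · 1 · 1 · 1 · 144 · 12 ≡ 133 (mod 319).
Squaring chain: 133; never reaches −1, so base 12 is a Miller–Rabin witness that 319 is composite.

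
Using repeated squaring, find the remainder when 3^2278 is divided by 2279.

1257

3^1 ≡ 3 (mod 2279)
3^2 ≡ 3^2 = 9 ≡ 9 (mod 2279)
3^4 ≡ 9^2 = 81 ≡ 81 (mod 2279)
3^8 ≡ 81^2 = 6561 ≡ 2003 (mod 2279)
3^16 ≡ 2003^2 = 4012009 ≡ 969 (mod 2279)
3^32 ≡ 969^2 = 938961 ≡ 13 (mod 2279)
3^64 ≡ 13^2 = 169 ≡ 169 (mod 2279)
3^128 ≡ 169^2 = 28561 ≡ 1213 (mod 2279)
3^256 ≡ 1213^2 = 1471369 ≡ 1414 (mod 2279)
3^512 ≡ 1414^2 = 1999396 ≡ 713 (mod 2279)
3^1024 ≡ 713^2 = 508369 ≡ 152 (mod 2279)
3^2048 ≡ 152^2 = 23104 ≡ 314 (mod 2279)
2278 = 2048 + 128 + 64 + 32 + 4 + 2 in binary powers of 2.
So 3^2278 ≡ 314 · 1213 · 169 · 13 · 81 · 9 ≡ 1257 (mod 2279).
Since 1257 ≠ 1, base 3 is a Fermat witness: 2279 is composite.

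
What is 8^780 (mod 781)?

8^1 ≡ 8 (mod 781)
8^2 ≡ 8^2 = 64 ≡ 64 (mod 781)
8^4 ≡ 64^2 = 4096 ≡ 191 (mod 781)
8^8 ≡ 191^2 = 36481 ≡ 555 (mod 781)
8^16 ≡ 555^2 = 308025 ≡ 311 (mod 781)
8^32 ≡ 311^2 = 96721 ≡ 658 (mod 781)
8^64 ≡ 658^2 = 432964 ≡ 290 (mod 781)
8^128 ≡ 290^2 = 84100 ≡ 533 (mod 781)
8^256 ≡ 533^2 = 284089 ≡ 586 (mod 781)
8^512 ≡ 586^2 = 343396 ≡ 537 (mod 781)
780 = 512 + 256 + 8 + 4 in binary powers of 2.
So 8^780 ≡ 537 · 586 · 555 · 191 ≡ 375 (mod 781).
Since 375 ≠ 1, base 8 is a Fermat witness: 781 is composite.

375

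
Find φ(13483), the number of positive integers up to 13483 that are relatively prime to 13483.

Factor: 13483 = 97 · 139.
φ(13483) = (97−1) · (139−1) = 96 · 138 = 13248.

13248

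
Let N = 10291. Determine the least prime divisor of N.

10291 is odd.
Digit sum 13, not divisible by 3.
Ends in 1: not divisible by 5.
7: 10291 = 7·1470 + 1
11: 10291 = 11·935 + 6
13: 10291 = 13·791 + 8
17: 10291 = 17·605 + 6
19: 10291 = 19·541 + 12
23: 10291 = 23·447 + 10
29: 10291 = 29·354 + 25
31: 10291 = 31·331 + 30
37: 10291 = 37·278 + 5
41: 10291 = 41·251

41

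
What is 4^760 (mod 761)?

1

4^1 ≡ 4 (mod 761)
4^2 ≡ 4^2 = 16 ≡ 16 (mod 761)
4^4 ≡ 16^2 = 256 ≡ 256 (mod 761)
4^8 ≡ 256^2 = 65536 ≡ 90 (mod 761)
4^16 ≡ 90^2 = 8100 ≡ 490 (mod 761)
4^32 ≡ 490^2 = 240100 ≡ 385 (mod 761)
4^64 ≡ 385^2 = 148225 ≡ 591 (mod 761)
4^128 ≡ 591^2 = 349281 ≡ 743 (mod 761)
4^256 ≡ 743^2 = 552049 ≡ 324 (mod 761)
4^512 ≡ 324^2 = 104976 ≡ 719 (mod 761)
760 = 512 + 128 + 64 + 32 + 16 + 8 in binary powers of 2.
So 4^760 ≡ 719 · 743 · 591 · 385 · 490 · 90 ≡ 1 (mod 761).
Since the result is 1, base 4 gives no evidence that 761 is composite.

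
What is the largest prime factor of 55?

55 = 5 · 11
11 is prime.
So 55 = 5 · 11; the largest prime factor is 11.

11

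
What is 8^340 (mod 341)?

1

8^1 ≡ 8 (mod 341)
8^2 ≡ 8^2 = 64 ≡ 64 (mod 341)
8^4 ≡ 64^2 = 4096 ≡ 4 (mod 341)
8^8 ≡ 4^2 = 16 ≡ 16 (mod 341)
8^16 ≡ 16^2 = 256 ≡ 256 (mod 341)
8^32 ≡ 256^2 = 65536 ≡ 64 (mod 341)
8^64 ≡ 64^2 = 4096 ≡ 4 (mod 341)
8^128 ≡ 4^2 = 16 ≡ 16 (mod 341)
8^256 ≡ 16^2 = 256 ≡ 256 (mod 341)
340 = 256 + 64 + 16 + 4 in binary powers of 2.
So 8^340 ≡ 256 · 4 · 256 · 4 ≡ 1 (mod 341).
Since the result is 1, base 8 gives no evidence that 341 is composite.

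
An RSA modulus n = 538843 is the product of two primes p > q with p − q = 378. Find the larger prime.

947

Since p = q + 378, we have 538843 = q(q + 378), so q² + 378q − 538843 = 0.
Discriminant: 378² + 4·538843 = 142884 + 2155372 = 2298256; √2298256 = 1516.
q = (−378 + 1516)/2 = 569, and p = q + 378 = 947.
Check: 569 · 947 = 538843.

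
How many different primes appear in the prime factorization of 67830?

6

67830 = 2 · 33915
33915 = 3 · 11305
11305 = 5 · 2261
2261 = 7 · 323
323 = 17 · 19
67830 = 2 · 3 · 5 · 7 · 17 · 19, which has 6 distinct prime factors.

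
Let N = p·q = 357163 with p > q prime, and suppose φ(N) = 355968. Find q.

φ(n) = (p−1)(q−1) = n − (p+q) + 1, so p + q = 357163 − 355968 + 1 = 1196.
p and q are the roots of t² − 1196t + 357163 = 0.
Discriminant: 1196² − 4·357163 = 1430416 − 1428652 = 1764; √1764 = 42.
q = (1196 − 42)/2 = 577, p = (1196 + 42)/2 = 619.
Check: 577 · 619 = 357163.

577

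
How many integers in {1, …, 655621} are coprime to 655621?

Factor: 655621 = 43 · 79 · 193.
φ(655621) = (43−1) · (79−1) · (193−1) = 42 · 78 · 192 = 628992.

628992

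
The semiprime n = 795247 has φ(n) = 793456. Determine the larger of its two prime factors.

φ(n) = (p−1)(q−1) = n − (p+q) + 1, so p + q = 795247 − 793456 + 1 = 1792.
p and q are the roots of t² − 1792t + 795247 = 0.
Discriminant: 1792² − 4·795247 = 3211264 − 3180988 = 30276; √30276 = 174.
q = (1792 − 174)/2 = 809, p = (1792 + 174)/2 = 983.
Check: 809 · 983 = 795247.

983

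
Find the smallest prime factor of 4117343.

41

4117343 is odd.
Digit sum 23, not divisible by 3.
Ends in 3: not divisible by 5.
7: 4117343 = 7·588191 + 6
11: 4117343 = 11·374303 + 10
13: 4117343 = 13·316718 + 9
17: 4117343 = 17·242196 + 11
19: 4117343 = 19·216702 + 5
23: 4117343 = 23·179014 + 21
29: 4117343 = 29·141977 + 10
31: 4117343 = 31·132817 + 16
37: 4117343 = 37·111279 + 20
41: 4117343 = 41·100423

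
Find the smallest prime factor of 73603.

73603 is odd.
Digit sum 19, not divisible by 3.
Ends in 3: not divisible by 5.
7: 73603 = 7·10514 + 5
11: 73603 = 11·6691 + 2
13: 73603 = 13·5661 + 10
17: 73603 = 17·4329 + 10
19: 73603 = 19·3873 + 16
23: 73603 = 23·3200 + 3
29: 73603 = 29·2538 + 1
31: 73603 = 31·2374 + 9
37: 73603 = 37·1989 + 10
41: 73603 = 41·1795 + 8
43: 73603 = 43·1711 + 30
47: 73603 = 47·1566 + 1
53: 73603 = 53·1388 + 39
59: 73603 = 59·1247 + 30
61: 73603 = 61·1206 + 37
67: 73603 = 67·1098 + 37
71: 73603 = 71·1036 + 47
73: 73603 = 73·1008 + 19
79: 73603 = 79·931 + 54
83: 73603 = 83·886 + 65
89: 73603 = 89·827

89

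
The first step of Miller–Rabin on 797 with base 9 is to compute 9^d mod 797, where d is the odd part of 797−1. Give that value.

797 − 1 = 796 = 2^2 · 199, so d = 199.
9^1 ≡ 9 (mod 797)
9^2 ≡ 9^2 = 81 ≡ 81 (mod 797)
9^4 ≡ 81^2 = 6561 ≡ 185 (mod 797)
9^8 ≡ 185^2 = 34225 ≡ 751 (mod 797)
9^16 ≡ 751^2 = 564001 ≡ 522 (mod 797)
9^32 ≡ 522^2 = 272484 ≡ 707 (mod 797)
9^64 ≡ 707^2 = 499849 ≡ 130 (mod 797)
9^128 ≡ 130^2 = 16900 ≡ 163 (mod 797)
199 = 128 + 64 + 4 + 2 + 1 in binary powers of 2.
So 9^199 ≡ 163 · 130 · 185 · 81 · 9 ≡ 796 (mod 797).
Since 9^d ≡ 796 (mod 797), base 9 does not prove 797 composite.

796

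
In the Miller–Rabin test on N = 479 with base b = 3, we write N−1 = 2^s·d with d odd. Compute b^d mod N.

1

479 − 1 = 478 = 2^1 · 239, so d = 239.
3^1 ≡ 3 (mod 479)
3^2 ≡ 3^2 = 9 ≡ 9 (mod 479)
3^4 ≡ 9^2 = 81 ≡ 81 (mod 479)
3^8 ≡ 81^2 = 6561 ≡ 334 (mod 479)
3^16 ≡ 334^2 = 111556 ≡ 428 (mod 479)
3^32 ≡ 428^2 = 183184 ≡ 206 (mod 479)
3^64 ≡ 206^2 = 42436 ≡ 284 (mod 479)
3^128 ≡ 284^2 = 80656 ≡ 184 (mod 479)
239 = 128 + 64 + 32 + 8 + 4 + 2 + 1 in binary powers of 2.
So 3^239 ≡ 184 · 284 · 206 · 334 · 81 · 9 · 3 ≡ 1 (mod 479).
Since 3^d ≡ 1 (mod 479), base 3 does not prove 479 composite.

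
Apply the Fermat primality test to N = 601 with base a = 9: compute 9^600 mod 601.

9^1 ≡ 9 (mod 601)
9^2 ≡ 9^2 = 81 ≡ 81 (mod 601)
9^4 ≡ 81^2 = 6561 ≡ 551 (mod 601)
9^8 ≡ 551^2 = 303601 ≡ 96 (mod 601)
9^16 ≡ 96^2 = 9216 ≡ 201 (mod 601)
9^32 ≡ 201^2 = 40401 ≡ 134 (mod 601)
9^64 ≡ 134^2 = 17956 ≡ 527 (mod 601)
9^128 ≡ 527^2 = 277729 ≡ 67 (mod 601)
9^256 ≡ 67^2 = 4489 ≡ 282 (mod 601)
9^512 ≡ 282^2 = 79524 ≡ 192 (mod 601)
600 = 512 + 64 + 16 + 8 in binary powers of 2.
So 9^600 ≡ 192 · 527 · 201 · 96 ≡ 1 (mod 601).
Since the result is 1, base 9 gives no evidence that 601 is composite.

1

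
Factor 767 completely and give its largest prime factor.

59

767 = 13 · 59
59 is prime.
So 767 = 13 · 59; the largest prime factor is 59.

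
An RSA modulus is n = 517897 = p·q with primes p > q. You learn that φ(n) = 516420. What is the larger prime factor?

907

φ(n) = (p−1)(q−1) = n − (p+q) + 1, so p + q = 517897 − 516420 + 1 = 1478.
p and q are the roots of t² − 1478t + 517897 = 0.
Discriminant: 1478² − 4·517897 = 2184484 − 2071588 = 112896; √112896 = 336.
q = (1478 − 336)/2 = 571, p = (1478 + 336)/2 = 907.
Check: 571 · 907 = 517897.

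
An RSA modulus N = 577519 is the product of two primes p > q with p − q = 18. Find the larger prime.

769

Since p = q + 18, we have 577519 = q(q + 18), so q² + 18q − 577519 = 0.
Discriminant: 18² + 4·577519 = 324 + 2310076 = 2310400; √2310400 = 1520.
q = (−18 + 1520)/2 = 751, and p = q + 18 = 769.
Check: 751 · 769 = 577519.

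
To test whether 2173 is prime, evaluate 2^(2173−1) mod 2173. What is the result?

2^1 ≡ 2 (mod 2173)
2^2 ≡ 2^2 = 4 ≡ 4 (mod 2173)
2^4 ≡ 4^2 = 16 ≡ 16 (mod 2173)
2^8 ≡ 16^2 = 256 ≡ 256 (mod 2173)
2^16 ≡ 256^2 = 65536 ≡ 346 (mod 2173)
2^32 ≡ 346^2 = 119716 ≡ 201 (mod 2173)
2^64 ≡ 201^2 = 40401 ≡ 1287 (mod 2173)
2^128 ≡ 1287^2 = 1656369 ≡ 543 (mod 2173)
2^256 ≡ 543^2 = 294849 ≡ 1494 (mod 2173)
2^512 ≡ 1494^2 = 2232036 ≡ 365 (mod 2173)
2^1024 ≡ 365^2 = 133225 ≡ 672 (mod 2173)
2^2048 ≡ 672^2 = 451584 ≡ 1773 (mod 2173)
2172 = 2048 + 64 + 32 + 16 + 8 + 4 in binary powers of 2.
So 2^2172 ≡ 1773 · 1287 · 201 · 346 · 256 · 16 ≡ 1636 (mod 2173).
Since 1636 ≠ 1, base 2 is a Fermat witness: 2173 is composite.

1636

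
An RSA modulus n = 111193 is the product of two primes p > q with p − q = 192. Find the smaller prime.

Since p = q + 192, we have 111193 = q(q + 192), so q² + 192q − 111193 = 0.
Discriminant: 192² + 4·111193 = 36864 + 444772 = 481636; √481636 = 694.
q = (−192 + 694)/2 = 251, and p = q + 192 = 443.
Check: 251 · 443 = 111193.

251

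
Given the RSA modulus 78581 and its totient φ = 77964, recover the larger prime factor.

439

φ(n) = (p−1)(q−1) = n − (p+q) + 1, so p + q = 78581 − 77964 + 1 = 618.
p and q are the roots of t² − 618t + 78581 = 0.
Discriminant: 618² − 4·78581 = 381924 − 314324 = 67600; √67600 = 260.
q = (618 − 260)/2 = 179, p = (618 + 260)/2 = 439.
Check: 179 · 439 = 78581.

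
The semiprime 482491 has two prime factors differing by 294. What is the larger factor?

857

Since p = q + 294, we have 482491 = q(q + 294), so q² + 294q − 482491 = 0.
Discriminant: 294² + 4·482491 = 86436 + 1929964 = 2016400; √2016400 = 1420.
q = (−294 + 1420)/2 = 563, and p = q + 294 = 857.
Check: 563 · 857 = 482491.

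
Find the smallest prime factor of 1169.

7

1169 is odd.
Digit sum 17, not divisible by 3.
Ends in 9: not divisible by 5.
7: 1169 = 7·167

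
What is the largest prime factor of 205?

41

205 = 5 · 41
41 is prime.
So 205 = 5 · 41; the largest prime factor is 41.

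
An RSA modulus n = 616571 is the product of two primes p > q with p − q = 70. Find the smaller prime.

751

Since p = q + 70, we have 616571 = q(q + 70), so q² + 70q − 616571 = 0.
Discriminant: 70² + 4·616571 = 4900 + 2466284 = 2471184; √2471184 = 1572.
q = (−70 + 1572)/2 = 751, and p = q + 70 = 821.
Check: 751 · 821 = 616571.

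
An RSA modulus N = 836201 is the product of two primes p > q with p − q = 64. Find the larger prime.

947

Since p = q + 64, we have 836201 = q(q + 64), so q² + 64q − 836201 = 0.
Discriminant: 64² + 4·836201 = 4096 + 3344804 = 3348900; √3348900 = 1830.
q = (−64 + 1830)/2 = 883, and p = q + 64 = 947.
Check: 883 · 947 = 836201.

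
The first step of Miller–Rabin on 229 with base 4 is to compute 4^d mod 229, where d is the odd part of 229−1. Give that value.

228

229 − 1 = 228 = 2^2 · 57, so d = 57.
4^1 ≡ 4 (mod 229)
4^2 ≡ 4^2 = 16 ≡ 16 (mod 229)
4^4 ≡ 16^2 = 256 ≡ 27 (mod 229)
4^8 ≡ 27^2 = 729 ≡ 42 (mod 229)
4^16 ≡ 42^2 = 1764 ≡ 161 (mod 229)
4^32 ≡ 161^2 = 25921 ≡ 44 (mod 229)
57 = 32 + 16 + 8 + 1 in binary powers of 2.
So 4^57 ≡ 44 · 161 · 42 · 4 ≡ 228 (mod 229).
Since 4^d ≡ 228 (mod 229), base 4 does not prove 229 composite.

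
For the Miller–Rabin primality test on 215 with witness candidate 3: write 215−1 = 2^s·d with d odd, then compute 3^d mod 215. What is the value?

77

215 − 1 = 214 = 2^1 · 107, so d = 107.
3^1 ≡ 3 (mod 215)
3^2 ≡ 3^2 = 9 ≡ 9 (mod 215)
3^4 ≡ 9^2 = 81 ≡ 81 (mod 215)
3^8 ≡ 81^2 = 6561 ≡ 111 (mod 215)
3^16 ≡ 111^2 = 12321 ≡ 66 (mod 215)
3^32 ≡ 66^2 = 4356 ≡ 56 (mod 215)
3^64 ≡ 56^2 = 3136 ≡ 126 (mod 215)
107 = 64 + 32 + 8 + 2 + 1 in binary powers of 2.
So 3^107 ≡ 126 · 56 · 111 · 9 · 3 ≡ 77 (mod 215).
Squaring chain: 77; never reaches −1, so base 3 is a Miller–Rabin witness that 215 is composite.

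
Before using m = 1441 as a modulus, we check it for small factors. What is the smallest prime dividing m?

1441 is odd.
Digit sum 10, not divisible by 3.
Ends in 1: not divisible by 5.
7: 1441 = 7·205 + 6
11: 1441 = 11·131

11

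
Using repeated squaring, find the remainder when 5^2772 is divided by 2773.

1334

5^1 ≡ 5 (mod 2773)
5^2 ≡ 5^2 = 25 ≡ 25 (mod 2773)
5^4 ≡ 25^2 = 625 ≡ 625 (mod 2773)
5^8 ≡ 625^2 = 390625 ≡ 2405 (mod 2773)
5^16 ≡ 2405^2 = 5784025 ≡ 2320 (mod 2773)
5^32 ≡ 2320^2 = 5382400 ≡ 7 (mod 2773)
5^64 ≡ 7^2 = 49 ≡ 49 (mod 2773)
5^128 ≡ 49^2 = 2401 ≡ 2401 (mod 2773)
5^256 ≡ 2401^2 = 5764801 ≡ 2507 (mod 2773)
5^512 ≡ 2507^2 = 6285049 ≡ 1431 (mod 2773)
5^1024 ≡ 1431^2 = 2047761 ≡ 1287 (mod 2773)
5^2048 ≡ 1287^2 = 1656369 ≡ 888 (mod 2773)
2772 = 2048 + 512 + 128 + 64 + 16 + 4 in binary powers of 2.
So 5^2772 ≡ 888 · 1431 · 2401 · 49 · 2320 · 625 ≡ 1334 (mod 2773).
Since 1334 ≠ 1, base 5 is a Fermat witness: 2773 is composite.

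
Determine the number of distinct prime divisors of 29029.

29029 = 7 · 4147
4147 = 11 · 377
377 = 13 · 29
29029 = 7 · 11 · 13 · 29, which has 4 distinct prime factors.

4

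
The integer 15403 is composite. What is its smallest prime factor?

73

15403 is odd.
Digit sum 13, not divisible by 3.
Ends in 3: not divisible by 5.
7: 15403 = 7·2200 + 3
11: 15403 = 11·1400 + 3
13: 15403 = 13·1184 + 11
17: 15403 = 17·906 + 1
19: 15403 = 19·810 + 13
23: 15403 = 23·669 + 16
29: 15403 = 29·531 + 4
31: 15403 = 31·496 + 27
37: 15403 = 37·416 + 11
41: 15403 = 41·375 + 28
43: 15403 = 43·358 + 9
47: 15403 = 47·327 + 34
53: 15403 = 53·290 + 33
59: 15403 = 59·261 + 4
61: 15403 = 61·252 + 31
67: 15403 = 67·229 + 60
71: 15403 = 71·216 + 67
73: 15403 = 73·211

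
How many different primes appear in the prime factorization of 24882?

5

24882 = 2 · 12441
12441 = 3 · 4147
4147 = 11 · 377
377 = 13 · 29
24882 = 2 · 3 · 11 · 13 · 29, which has 5 distinct prime factors.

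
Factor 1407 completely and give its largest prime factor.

1407 = 3 · 469
469 = 7 · 67
67 is prime.
So 1407 = 3 · 7 · 67; the largest prime factor is 67.

67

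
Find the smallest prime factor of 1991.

11

1991 is odd.
Digit sum 20, not divisible by 3.
Ends in 1: not divisible by 5.
7: 1991 = 7·284 + 3
11: 1991 = 11·181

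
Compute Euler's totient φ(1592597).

1544400

Factor: 1592597 = 53 · 151 · 199.
φ(1592597) = (53−1) · (151−1) · (199−1) = 52 · 150 · 198 = 1544400.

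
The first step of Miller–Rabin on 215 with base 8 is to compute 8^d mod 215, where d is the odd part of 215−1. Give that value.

22

215 − 1 = 214 = 2^1 · 107, so d = 107.
8^1 ≡ 8 (mod 215)
8^2 ≡ 8^2 = 64 ≡ 64 (mod 215)
8^4 ≡ 64^2 = 4096 ≡ 11 (mod 215)
8^8 ≡ 11^2 = 121 ≡ 121 (mod 215)
8^16 ≡ 121^2 = 14641 ≡ 21 (mod 215)
8^32 ≡ 21^2 = 441 ≡ 11 (mod 215)
8^64 ≡ 11^2 = 121 ≡ 121 (mod 215)
107 = 64 + 32 + 8 + 2 + 1 in binary powers of 2.
So 8^107 ≡ 121 · 11 · 121 · 64 · 8 ≡ 22 (mod 215).
Squaring chain: 22; never reaches −1, so base 8 is a Miller–Rabin witness that 215 is composite.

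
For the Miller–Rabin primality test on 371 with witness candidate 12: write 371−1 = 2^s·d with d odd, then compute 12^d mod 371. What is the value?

339

371 − 1 = 370 = 2^1 · 185, so d = 185.
12^1 ≡ 12 (mod 371)
12^2 ≡ 12^2 = 144 ≡ 144 (mod 371)
12^4 ≡ 144^2 = 20736 ≡ 331 (mod 371)
12^8 ≡ 331^2 = 109561 ≡ 116 (mod 371)
12^16 ≡ 116^2 = 13456 ≡ 100 (mod 371)
12^32 ≡ 100^2 = 10000 ≡ 354 (mod 371)
12^64 ≡ 354^2 = 125316 ≡ 289 (mod 371)
12^128 ≡ 289^2 = 83521 ≡ 46 (mod 371)
185 = 128 + 32 + 16 + 8 + 1 in binary powers of 2.
So 12^185 ≡ 46 · 354 · 100 · 116 · 12 ≡ 339 (mod 371).
Squaring chain: 339; never reaches −1, so base 12 is a Miller–Rabin witness that 371 is composite.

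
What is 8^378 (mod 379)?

8^1 ≡ 8 (mod 379)
8^2 ≡ 8^2 = 64 ≡ 64 (mod 379)
8^4 ≡ 64^2 = 4096 ≡ 306 (mod 379)
8^8 ≡ 306^2 = 93636 ≡ 23 (mod 379)
8^16 ≡ 23^2 = 529 ≡ 150 (mod 379)
8^32 ≡ 150^2 = 22500 ≡ 139 (mod 379)
8^64 ≡ 139^2 = 19321 ≡ 371 (mod 379)
8^128 ≡ 371^2 = 137641 ≡ 64 (mod 379)
8^256 ≡ 64^2 = 4096 ≡ 306 (mod 379)
378 = 256 + 64 + 32 + 16 + 8 + 2 in binary powers of 2.
So 8^378 ≡ 306 · 371 · 139 · 150 · 23 · 64 ≡ 1 (mod 379).
Since the result is 1, base 8 gives no evidence that 379 is composite.

1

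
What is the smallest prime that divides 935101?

37

935101 is odd.
Digit sum 19, not divisible by 3.
Ends in 1: not divisible by 5.
7: 935101 = 7·133585 + 6
11: 935101 = 11·85009 + 2
13: 935101 = 13·71930 + 11
17: 935101 = 17·55005 + 16
19: 935101 = 19·49215 + 16
23: 935101 = 23·40656 + 13
29: 935101 = 29·32244 + 25
31: 935101 = 31·30164 + 17
37: 935101 = 37·25273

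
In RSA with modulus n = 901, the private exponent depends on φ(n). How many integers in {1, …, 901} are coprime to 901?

832

Factor: 901 = 17 · 53.
φ(901) = (17−1) · (53−1) = 16 · 52 = 832.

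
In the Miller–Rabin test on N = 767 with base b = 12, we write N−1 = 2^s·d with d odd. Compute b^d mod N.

767 − 1 = 766 = 2^1 · 383, so d = 383.
12^1 ≡ 12 (mod 767)
12^2 ≡ 12^2 = 144 ≡ 144 (mod 767)
12^4 ≡ 144^2 = 20736 ≡ 27 (mod 767)
12^8 ≡ 27^2 = 729 ≡ 729 (mod 767)
12^16 ≡ 729^2 = 531441 ≡ 677 (mod 767)
12^32 ≡ 677^2 = 458329 ≡ 430 (mod 767)
12^64 ≡ 430^2 = 184900 ≡ 53 (mod 767)
12^128 ≡ 53^2 = 2809 ≡ 508 (mod 767)
12^256 ≡ 508^2 = 258064 ≡ 352 (mod 767)
383 = 256 + 64 + 32 + 16 + 8 + 4 + 2 + 1 in binary powers of 2.
So 12^383 ≡ 352 · 53 · 430 · 677 · 729 · 27 · 144 · 12 ≡ 584 (mod 767).
Squaring chain: 584; never reaches −1, so base 12 is a Miller–Rabin witness that 767 is composite.

584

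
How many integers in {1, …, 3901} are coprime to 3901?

Factor: 3901 = 47 · 83.
φ(3901) = (47−1) · (83−1) = 46 · 82 = 3772.

3772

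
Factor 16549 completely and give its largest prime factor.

67

16549 = 13 · 1273
1273 = 19 · 67
67 is prime.
So 16549 = 13 · 19 · 67; the largest prime factor is 67.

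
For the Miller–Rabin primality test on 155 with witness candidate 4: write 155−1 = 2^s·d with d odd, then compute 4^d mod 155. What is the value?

155 − 1 = 154 = 2^1 · 77, so d = 77.
4^1 ≡ 4 (mod 155)
4^2 ≡ 4^2 = 16 ≡ 16 (mod 155)
4^4 ≡ 16^2 = 256 ≡ 101 (mod 155)
4^8 ≡ 101^2 = 10201 ≡ 126 (mod 155)
4^16 ≡ 126^2 = 15876 ≡ 66 (mod 155)
4^32 ≡ 66^2 = 4356 ≡ 16 (mod 155)
4^64 ≡ 16^2 = 256 ≡ 101 (mod 155)
77 = 64 + 8 + 4 + 1 in binary powers of 2.
So 4^77 ≡ 101 · 126 · 101 · 4 ≡ 109 (mod 155).
Squaring chain: 109; never reaches −1, so base 4 is a Miller–Rabin witness that 155 is composite.

109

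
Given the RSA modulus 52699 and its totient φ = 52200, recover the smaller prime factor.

151

φ(n) = (p−1)(q−1) = n − (p+q) + 1, so p + q = 52699 − 52200 + 1 = 500.
p and q are the roots of t² − 500t + 52699 = 0.
Discriminant: 500² − 4·52699 = 250000 − 210796 = 39204; √39204 = 198.
q = (500 − 198)/2 = 151, p = (500 + 198)/2 = 349.
Check: 151 · 349 = 52699.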